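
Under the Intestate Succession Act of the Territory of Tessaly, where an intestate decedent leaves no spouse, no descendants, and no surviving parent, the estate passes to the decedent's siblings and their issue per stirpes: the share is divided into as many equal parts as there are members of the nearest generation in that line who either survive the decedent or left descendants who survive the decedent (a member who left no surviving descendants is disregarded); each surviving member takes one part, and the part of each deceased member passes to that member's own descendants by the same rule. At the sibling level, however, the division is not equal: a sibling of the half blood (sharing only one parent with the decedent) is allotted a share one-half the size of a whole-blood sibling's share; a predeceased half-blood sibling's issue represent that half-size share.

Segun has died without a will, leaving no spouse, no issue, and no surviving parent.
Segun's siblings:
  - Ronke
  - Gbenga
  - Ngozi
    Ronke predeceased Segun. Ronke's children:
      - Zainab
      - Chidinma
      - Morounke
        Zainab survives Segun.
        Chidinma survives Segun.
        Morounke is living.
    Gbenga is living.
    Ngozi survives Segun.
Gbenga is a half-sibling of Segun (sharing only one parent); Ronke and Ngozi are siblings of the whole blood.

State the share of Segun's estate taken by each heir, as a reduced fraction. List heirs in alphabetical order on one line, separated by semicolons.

Chidinma 2/15; Gbenga 1/5; Morounke 2/15; Ngozi 2/5; Zainab 2/15

No spouse, descendants, or parent survives, so the estate passes to Segun's siblings per stirpes.
Half-blood siblings count for one-half the weight of whole-blood siblings at the initial division.
Dividing 1 in proportion to weights (total weight 5/2): Ronke (weight 1) → 2/5; Gbenga (weight 1/2) → 1/5; Ngozi (weight 1) → 2/5.
Ronke predeceased; the 2/5 allotted to Ronke's branch passes to Ronke's issue by representation.
The 2/5 is divided into 3 equal shares of 2/15 among Zainab, Chidinma, Morounke.
Zainab is living and takes 2/15.
Chidinma is living and takes 2/15.
Morounke is living and takes 2/15.
Gbenga is living and takes 1/5.
Ngozi is living and takes 2/5.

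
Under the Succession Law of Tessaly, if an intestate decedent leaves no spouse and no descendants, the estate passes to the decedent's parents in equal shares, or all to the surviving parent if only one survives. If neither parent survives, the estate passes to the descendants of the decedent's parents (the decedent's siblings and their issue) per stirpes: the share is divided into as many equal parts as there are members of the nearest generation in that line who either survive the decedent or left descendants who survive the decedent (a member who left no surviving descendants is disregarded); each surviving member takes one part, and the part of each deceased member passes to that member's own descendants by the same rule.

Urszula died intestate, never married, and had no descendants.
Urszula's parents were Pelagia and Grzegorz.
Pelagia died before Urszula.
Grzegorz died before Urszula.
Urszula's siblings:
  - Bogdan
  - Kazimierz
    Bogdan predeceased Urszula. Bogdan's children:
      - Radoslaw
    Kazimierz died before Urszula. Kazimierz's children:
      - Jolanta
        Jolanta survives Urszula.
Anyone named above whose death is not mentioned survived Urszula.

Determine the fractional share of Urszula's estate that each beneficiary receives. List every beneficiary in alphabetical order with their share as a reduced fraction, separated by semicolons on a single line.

Jolanta 1/2; Radoslaw 1/2

Neither parent survives and there are no descendants, so the estate passes to Urszula's siblings and their issue per stirpes.
The estate is divided into 2 equal shares of 1/2 among Bogdan, Kazimierz.
Bogdan predeceased; the 1/2 allotted to Bogdan's branch passes to Bogdan's issue by representation.
Radoslaw is the sole taker at this level and receives the full 1/2.
Kazimierz predeceased; the 1/2 allotted to Kazimierz's branch passes to Kazimierz's issue by representation.
Jolanta is the sole taker at this level and receives the full 1/2.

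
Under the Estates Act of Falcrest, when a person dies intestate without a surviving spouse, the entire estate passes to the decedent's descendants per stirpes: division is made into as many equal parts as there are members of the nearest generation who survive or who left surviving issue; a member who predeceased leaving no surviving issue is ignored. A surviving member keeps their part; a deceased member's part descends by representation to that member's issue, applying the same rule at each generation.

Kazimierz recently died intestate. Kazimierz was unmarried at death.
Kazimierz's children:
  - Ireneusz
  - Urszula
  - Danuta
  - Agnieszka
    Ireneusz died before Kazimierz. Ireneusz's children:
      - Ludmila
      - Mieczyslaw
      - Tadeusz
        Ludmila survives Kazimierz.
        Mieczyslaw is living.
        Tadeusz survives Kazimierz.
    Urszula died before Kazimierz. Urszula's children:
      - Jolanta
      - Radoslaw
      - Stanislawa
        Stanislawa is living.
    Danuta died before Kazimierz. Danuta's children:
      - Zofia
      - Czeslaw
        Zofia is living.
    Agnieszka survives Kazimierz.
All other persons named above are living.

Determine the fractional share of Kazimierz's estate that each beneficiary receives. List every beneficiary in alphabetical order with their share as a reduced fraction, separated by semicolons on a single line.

Agnieszka 1/4; Czeslaw 1/8; Jolanta 1/12; Ludmila 1/12; Mieczyslaw 1/12; Radoslaw 1/12; Stanislawa 1/12; Tadeusz 1/12; Zofia 1/8

There is no surviving spouse, so the entire estate passes to Kazimierz's descendants per stirpes.
The estate is divided into 4 equal shares of 1/4 among Ireneusz, Urszula, Danuta, Agnieszka.
Ireneusz predeceased; the 1/4 allotted to Ireneusz's branch passes to Ireneusz's issue by representation.
The 1/4 is divided into 3 equal shares of 1/12 among Ludmila, Mieczyslaw, Tadeusz.
Ludmila is living and takes 1/12.
Mieczyslaw is living and takes 1/12.
Tadeusz is living and takes 1/12.
Urszula predeceased; the 1/4 allotted to Urszula's branch passes to Urszula's issue by representation.
The 1/4 is divided into 3 equal shares of 1/12 among Jolanta, Radoslaw, Stanislawa.
Jolanta is living and takes 1/12.
Radoslaw is living and takes 1/12.
Stanislawa is living and takes 1/12.
Danuta predeceased; the 1/4 allotted to Danuta's branch passes to Danuta's issue by representation.
The 1/4 is divided into 2 equal shares of 1/8 among Zofia, Czeslaw.
Zofia is living and takes 1/8.
Czeslaw is living and takes 1/8.
Agnieszka is living and takes 1/4.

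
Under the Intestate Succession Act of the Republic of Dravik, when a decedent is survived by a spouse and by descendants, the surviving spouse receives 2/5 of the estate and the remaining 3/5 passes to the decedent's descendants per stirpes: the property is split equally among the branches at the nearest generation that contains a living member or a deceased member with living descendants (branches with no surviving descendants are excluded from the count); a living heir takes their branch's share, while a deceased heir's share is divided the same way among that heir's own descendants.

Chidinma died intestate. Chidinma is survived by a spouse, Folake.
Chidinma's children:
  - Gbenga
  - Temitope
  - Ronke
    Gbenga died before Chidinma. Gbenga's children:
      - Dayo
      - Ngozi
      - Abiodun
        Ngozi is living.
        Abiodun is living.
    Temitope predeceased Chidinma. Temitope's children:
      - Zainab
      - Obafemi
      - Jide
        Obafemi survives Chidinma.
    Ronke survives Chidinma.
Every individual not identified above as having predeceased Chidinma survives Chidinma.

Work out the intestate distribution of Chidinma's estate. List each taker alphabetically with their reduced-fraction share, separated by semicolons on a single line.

Abiodun 1/15; Dayo 1/15; Folake 2/5; Jide 1/15; Ngozi 1/15; Obafemi 1/15; Ronke 1/5; Zainab 1/15

Folake, as surviving spouse, takes 2/5.
The remaining 3/5 passes to Chidinma's descendants per stirpes.
The 3/5 is divided into 3 equal shares of 1/5 among Gbenga, Temitope, Ronke.
Gbenga predeceased; the 1/5 allotted to Gbenga's branch passes to Gbenga's issue by representation.
The 1/5 is divided into 3 equal shares of 1/15 among Dayo, Ngozi, Abiodun.
Dayo is living and takes 1/15.
Ngozi is living and takes 1/15.
Abiodun is living and takes 1/15.
Temitope predeceased; the 1/5 allotted to Temitope's branch passes to Temitope's issue by representation.
The 1/5 is divided into 3 equal shares of 1/15 among Zainab, Obafemi, Jide.
Zainab is living and takes 1/15.
Obafemi is living and takes 1/15.
Jide is living and takes 1/15.
Ronke is living and takes 1/5.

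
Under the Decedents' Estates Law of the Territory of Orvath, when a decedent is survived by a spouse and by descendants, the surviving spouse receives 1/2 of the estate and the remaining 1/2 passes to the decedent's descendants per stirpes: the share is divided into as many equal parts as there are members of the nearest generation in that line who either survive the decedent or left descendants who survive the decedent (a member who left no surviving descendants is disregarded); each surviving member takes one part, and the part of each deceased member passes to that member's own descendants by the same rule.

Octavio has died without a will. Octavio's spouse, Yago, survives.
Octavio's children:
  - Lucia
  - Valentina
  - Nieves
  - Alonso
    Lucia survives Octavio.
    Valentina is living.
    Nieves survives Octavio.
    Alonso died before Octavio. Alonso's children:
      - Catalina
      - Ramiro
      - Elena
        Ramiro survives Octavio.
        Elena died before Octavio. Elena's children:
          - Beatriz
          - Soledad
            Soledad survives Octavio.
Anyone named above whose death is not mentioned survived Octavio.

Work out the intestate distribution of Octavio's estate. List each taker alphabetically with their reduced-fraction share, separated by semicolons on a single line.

Beatriz 1/48; Catalina 1/24; Lucia 1/8; Nieves 1/8; Ramiro 1/24; Soledad 1/48; Valentina 1/8; Yago 1/2

Yago, as surviving spouse, takes 1/2.
The remaining 1/2 passes to Octavio's descendants per stirpes.
The 1/2 is divided into 4 equal shares of 1/8 among Lucia, Valentina, Nieves, Alonso.
Lucia is living and takes 1/8.
Valentina is living and takes 1/8.
Nieves is living and takes 1/8.
Alonso predeceased; the 1/8 allotted to Alonso's branch passes to Alonso's issue by representation.
The 1/8 is divided into 3 equal shares of 1/24 among Catalina, Ramiro, Elena.
Catalina is living and takes 1/24.
Ramiro is living and takes 1/24.
Elena predeceased; the 1/24 allotted to Elena's branch passes to Elena's issue by representation.
The 1/24 is divided into 2 equal shares of 1/48 among Beatriz, Soledad.
Beatriz is living and takes 1/48.
Soledad is living and takes 1/48.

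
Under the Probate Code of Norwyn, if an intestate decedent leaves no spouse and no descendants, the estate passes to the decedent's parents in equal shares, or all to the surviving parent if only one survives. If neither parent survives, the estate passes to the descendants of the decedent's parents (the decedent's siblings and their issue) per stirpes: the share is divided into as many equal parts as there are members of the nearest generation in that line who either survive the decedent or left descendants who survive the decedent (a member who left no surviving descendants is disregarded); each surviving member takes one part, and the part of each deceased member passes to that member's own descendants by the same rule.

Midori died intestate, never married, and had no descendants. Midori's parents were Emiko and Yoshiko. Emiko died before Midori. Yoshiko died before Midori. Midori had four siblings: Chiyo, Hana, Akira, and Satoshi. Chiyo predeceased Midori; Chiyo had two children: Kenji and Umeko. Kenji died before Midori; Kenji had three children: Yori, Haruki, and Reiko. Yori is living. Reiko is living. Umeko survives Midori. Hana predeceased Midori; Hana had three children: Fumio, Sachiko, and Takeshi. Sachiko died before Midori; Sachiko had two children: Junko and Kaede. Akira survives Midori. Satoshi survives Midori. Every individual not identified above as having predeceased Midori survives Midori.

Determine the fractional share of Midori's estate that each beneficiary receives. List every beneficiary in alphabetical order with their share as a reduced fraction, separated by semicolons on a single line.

Neither parent survives and there are no descendants, so the estate passes to Midori's siblings and their issue per stirpes.
The estate is divided into 4 equal shares of 1/4 among Chiyo, Hana, Akira, Satoshi.
Chiyo predeceased; the 1/4 allotted to Chiyo's branch passes to Chiyo's issue by representation.
The 1/4 is divided into 2 equal shares of 1/8 among Kenji, Umeko.
Kenji predeceased; the 1/8 allotted to Kenji's branch passes to Kenji's issue by representation.
The 1/8 is divided into 3 equal shares of 1/24 among Yori, Haruki, Reiko.
Yori is living and takes 1/24.
Haruki is living and takes 1/24.
Reiko is living and takes 1/24.
Umeko is living and takes 1/8.
Hana predeceased; the 1/4 allotted to Hana's branch passes to Hana's issue by representation.
The 1/4 is divided into 3 equal shares of 1/12 among Fumio, Sachiko, Takeshi.
Fumio is living and takes 1/12.
Sachiko predeceased; the 1/12 allotted to Sachiko's branch passes to Sachiko's issue by representation.
The 1/12 is divided into 2 equal shares of 1/24 among Junko, Kaede.
Junko is living and takes 1/24.
Kaede is living and takes 1/24.
Takeshi is living and takes 1/12.
Akira is living and takes 1/4.
Satoshi is living and takes 1/4.

Akira 1/4; Fumio 1/12; Haruki 1/24; Junko 1/24; Kaede 1/24; Reiko 1/24; Satoshi 1/4; Takeshi 1/12; Umeko 1/8; Yori 1/24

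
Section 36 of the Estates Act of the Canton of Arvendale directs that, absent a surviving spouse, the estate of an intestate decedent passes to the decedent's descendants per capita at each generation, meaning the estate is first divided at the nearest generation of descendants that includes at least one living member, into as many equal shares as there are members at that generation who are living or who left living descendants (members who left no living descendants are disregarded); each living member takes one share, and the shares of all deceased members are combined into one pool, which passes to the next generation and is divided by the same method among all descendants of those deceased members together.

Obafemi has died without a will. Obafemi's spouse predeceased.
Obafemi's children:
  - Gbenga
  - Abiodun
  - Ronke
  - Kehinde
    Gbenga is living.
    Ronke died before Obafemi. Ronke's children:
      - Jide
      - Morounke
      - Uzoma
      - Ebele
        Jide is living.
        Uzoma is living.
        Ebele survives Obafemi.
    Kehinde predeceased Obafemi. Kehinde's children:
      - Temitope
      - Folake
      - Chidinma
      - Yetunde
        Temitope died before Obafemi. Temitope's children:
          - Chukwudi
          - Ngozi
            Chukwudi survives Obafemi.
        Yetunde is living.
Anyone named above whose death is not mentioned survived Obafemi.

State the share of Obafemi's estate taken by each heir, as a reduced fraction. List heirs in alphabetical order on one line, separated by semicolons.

Abiodun 1/4; Chidinma 1/16; Chukwudi 1/32; Ebele 1/16; Folake 1/16; Gbenga 1/4; Jide 1/16; Morounke 1/16; Ngozi 1/32; Uzoma 1/16; Yetunde 1/16

There is no surviving spouse, so the entire estate passes to Obafemi's descendants per capita at each generation.
At generation 1 (Gbenga, Abiodun, Ronke, Kehinde) there are 4 shares of (1)/4 = 1/4 each.
Living: Gbenga and Abiodun — each takes 1/4.
Deceased: Ronke and Kehinde. Their combined 1/2 is pooled and carried to generation 2.
At generation 2 (Jide, Morounke, Uzoma, Ebele, Temitope, Folake, Chidinma, Yetunde) there are 8 shares of (1/2)/8 = 1/16 each.
Living: Jide, Morounke, Uzoma, Ebele, Folake, Chidinma, and Yetunde — each takes 1/16.
Deceased: Temitope. That 1/16 share is carried to generation 3.
At generation 3 (Chukwudi, Ngozi) there are 2 shares of (1/16)/2 = 1/32 each.
Living: Chukwudi and Ngozi — each takes 1/32.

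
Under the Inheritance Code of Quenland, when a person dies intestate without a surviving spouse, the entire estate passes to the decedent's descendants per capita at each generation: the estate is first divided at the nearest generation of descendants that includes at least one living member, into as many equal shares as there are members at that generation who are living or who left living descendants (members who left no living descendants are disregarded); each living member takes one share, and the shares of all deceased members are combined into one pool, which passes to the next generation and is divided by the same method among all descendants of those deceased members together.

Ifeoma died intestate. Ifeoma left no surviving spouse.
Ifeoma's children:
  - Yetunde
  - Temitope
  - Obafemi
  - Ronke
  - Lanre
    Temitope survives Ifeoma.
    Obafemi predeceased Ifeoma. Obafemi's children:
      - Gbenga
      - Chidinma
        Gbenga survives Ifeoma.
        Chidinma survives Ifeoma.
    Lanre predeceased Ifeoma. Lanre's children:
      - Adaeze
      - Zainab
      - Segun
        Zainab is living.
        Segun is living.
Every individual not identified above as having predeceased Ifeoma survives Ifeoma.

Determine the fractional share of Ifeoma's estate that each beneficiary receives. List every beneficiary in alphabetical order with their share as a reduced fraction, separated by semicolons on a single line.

There is no surviving spouse, so the entire estate passes to Ifeoma's descendants per capita at each generation.
At generation 1 (Yetunde, Temitope, Obafemi, Ronke, Lanre) there are 5 shares of (1)/5 = 1/5 each.
Living: Yetunde, Temitope, and Ronke — each takes 1/5.
Deceased: Obafemi and Lanre. Their combined 2/5 is pooled and carried to generation 2.
At generation 2 (Gbenga, Chidinma, Adaeze, Zainab, Segun) there are 5 shares of (2/5)/5 = 2/25 each.
Living: Gbenga, Chidinma, Adaeze, Zainab, and Segun — each takes 2/25.

Adaeze 2/25; Chidinma 2/25; Gbenga 2/25; Ronke 1/5; Segun 2/25; Temitope 1/5; Yetunde 1/5; Zainab 2/25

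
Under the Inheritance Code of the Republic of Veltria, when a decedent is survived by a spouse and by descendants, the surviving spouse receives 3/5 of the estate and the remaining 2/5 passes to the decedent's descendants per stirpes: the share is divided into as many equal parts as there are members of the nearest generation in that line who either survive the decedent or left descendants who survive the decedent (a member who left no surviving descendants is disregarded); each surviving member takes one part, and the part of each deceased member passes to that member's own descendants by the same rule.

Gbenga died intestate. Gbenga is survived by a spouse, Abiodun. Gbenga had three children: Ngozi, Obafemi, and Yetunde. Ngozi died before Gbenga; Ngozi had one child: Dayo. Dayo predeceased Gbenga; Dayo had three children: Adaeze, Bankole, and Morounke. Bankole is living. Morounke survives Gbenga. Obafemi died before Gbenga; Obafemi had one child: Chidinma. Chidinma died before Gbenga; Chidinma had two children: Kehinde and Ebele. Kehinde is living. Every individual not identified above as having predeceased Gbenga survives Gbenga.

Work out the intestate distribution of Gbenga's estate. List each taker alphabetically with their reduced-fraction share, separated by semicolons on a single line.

Abiodun 3/5; Adaeze 2/45; Bankole 2/45; Ebele 1/15; Kehinde 1/15; Morounke 2/45; Yetunde 2/15

Abiodun, as surviving spouse, takes 3/5.
The remaining 2/5 passes to Gbenga's descendants per stirpes.
The 2/5 is divided into 3 equal shares of 2/15 among Ngozi, Obafemi, Yetunde.
Ngozi predeceased; the 2/15 allotted to Ngozi's branch passes to Ngozi's issue by representation.
Dayo's line is the sole branch at this level, so the full 2/15 passes to Dayo's issue by representation.
The 2/15 is divided into 3 equal shares of 2/45 among Adaeze, Bankole, Morounke.
Adaeze is living and takes 2/45.
Bankole is living and takes 2/45.
Morounke is living and takes 2/45.
Obafemi predeceased; the 2/15 allotted to Obafemi's branch passes to Obafemi's issue by representation.
Chidinma's line is the sole branch at this level, so the full 2/15 passes to Chidinma's issue by representation.
The 2/15 is divided into 2 equal shares of 1/15 among Kehinde, Ebele.
Kehinde is living and takes 1/15.
Ebele is living and takes 1/15.
Yetunde is living and takes 2/15.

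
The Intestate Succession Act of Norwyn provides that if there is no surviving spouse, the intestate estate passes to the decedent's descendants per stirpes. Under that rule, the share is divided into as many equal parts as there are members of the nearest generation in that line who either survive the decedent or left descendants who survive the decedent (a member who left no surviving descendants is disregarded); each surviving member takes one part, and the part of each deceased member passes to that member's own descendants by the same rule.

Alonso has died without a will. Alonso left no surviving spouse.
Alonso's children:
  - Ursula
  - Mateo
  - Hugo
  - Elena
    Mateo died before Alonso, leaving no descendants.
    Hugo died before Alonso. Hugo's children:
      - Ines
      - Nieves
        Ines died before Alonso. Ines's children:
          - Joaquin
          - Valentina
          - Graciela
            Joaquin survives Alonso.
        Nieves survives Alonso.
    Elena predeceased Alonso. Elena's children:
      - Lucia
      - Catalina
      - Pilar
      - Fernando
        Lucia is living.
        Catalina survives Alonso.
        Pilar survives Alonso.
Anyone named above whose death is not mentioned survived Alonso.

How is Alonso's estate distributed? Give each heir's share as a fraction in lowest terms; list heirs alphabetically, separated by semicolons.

There is no surviving spouse, so the entire estate passes to Alonso's descendants per stirpes.
Mateo left no surviving issue, so that branch lapses and is disregarded.
The estate is divided into 3 equal shares of 1/3 among Ursula, Hugo, Elena.
Ursula is living and takes 1/3.
Hugo predeceased; the 1/3 allotted to Hugo's branch passes to Hugo's issue by representation.
The 1/3 is divided into 2 equal shares of 1/6 among Ines, Nieves.
Ines predeceased; the 1/6 allotted to Ines's branch passes to Ines's issue by representation.
The 1/6 is divided into 3 equal shares of 1/18 among Joaquin, Valentina, Graciela.
Joaquin is living and takes 1/18.
Valentina is living and takes 1/18.
Graciela is living and takes 1/18.
Nieves is living and takes 1/6.
Elena predeceased; the 1/3 allotted to Elena's branch passes to Elena's issue by representation.
The 1/3 is divided into 4 equal shares of 1/12 among Lucia, Catalina, Pilar, Fernando.
Lucia is living and takes 1/12.
Catalina is living and takes 1/12.
Pilar is living and takes 1/12.
Fernando is living and takes 1/12.

Catalina 1/12; Fernando 1/12; Graciela 1/18; Joaquin 1/18; Lucia 1/12; Nieves 1/6; Pilar 1/12; Ursula 1/3; Valentina 1/18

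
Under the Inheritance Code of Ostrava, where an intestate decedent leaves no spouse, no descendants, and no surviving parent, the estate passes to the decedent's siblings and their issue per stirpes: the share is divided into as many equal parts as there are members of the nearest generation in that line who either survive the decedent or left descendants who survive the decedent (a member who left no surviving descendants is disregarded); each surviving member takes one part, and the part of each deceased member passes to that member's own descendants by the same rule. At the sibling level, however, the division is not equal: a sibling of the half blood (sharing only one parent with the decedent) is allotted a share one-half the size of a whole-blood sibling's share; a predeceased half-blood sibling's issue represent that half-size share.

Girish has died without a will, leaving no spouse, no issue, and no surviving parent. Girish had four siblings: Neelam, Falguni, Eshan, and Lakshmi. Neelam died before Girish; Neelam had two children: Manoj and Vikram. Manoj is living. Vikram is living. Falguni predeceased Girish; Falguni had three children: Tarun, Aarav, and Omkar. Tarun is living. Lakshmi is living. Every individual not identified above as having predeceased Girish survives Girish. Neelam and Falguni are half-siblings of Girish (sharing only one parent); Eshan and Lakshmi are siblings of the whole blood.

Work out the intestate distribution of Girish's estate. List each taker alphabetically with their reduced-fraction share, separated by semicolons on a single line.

Aarav 1/18; Eshan 1/3; Lakshmi 1/3; Manoj 1/12; Omkar 1/18; Tarun 1/18; Vikram 1/12

No spouse, descendants, or parent survives, so the estate passes to Girish's siblings per stirpes.
Half-blood siblings count for one-half the weight of whole-blood siblings at the initial division.
Dividing 1 in proportion to weights (total weight 3): Neelam (weight 1/2) → 1/6; Falguni (weight 1/2) → 1/6; Eshan (weight 1) → 1/3; Lakshmi (weight 1) → 1/3.
Neelam predeceased; the 1/6 allotted to Neelam's branch passes to Neelam's issue by representation.
The 1/6 is divided into 2 equal shares of 1/12 among Manoj, Vikram.
Manoj is living and takes 1/12.
Vikram is living and takes 1/12.
Falguni predeceased; the 1/6 allotted to Falguni's branch passes to Falguni's issue by representation.
The 1/6 is divided into 3 equal shares of 1/18 among Tarun, Aarav, Omkar.
Tarun is living and takes 1/18.
Aarav is living and takes 1/18.
Omkar is living and takes 1/18.
Eshan is living and takes 1/3.
Lakshmi is living and takes 1/3.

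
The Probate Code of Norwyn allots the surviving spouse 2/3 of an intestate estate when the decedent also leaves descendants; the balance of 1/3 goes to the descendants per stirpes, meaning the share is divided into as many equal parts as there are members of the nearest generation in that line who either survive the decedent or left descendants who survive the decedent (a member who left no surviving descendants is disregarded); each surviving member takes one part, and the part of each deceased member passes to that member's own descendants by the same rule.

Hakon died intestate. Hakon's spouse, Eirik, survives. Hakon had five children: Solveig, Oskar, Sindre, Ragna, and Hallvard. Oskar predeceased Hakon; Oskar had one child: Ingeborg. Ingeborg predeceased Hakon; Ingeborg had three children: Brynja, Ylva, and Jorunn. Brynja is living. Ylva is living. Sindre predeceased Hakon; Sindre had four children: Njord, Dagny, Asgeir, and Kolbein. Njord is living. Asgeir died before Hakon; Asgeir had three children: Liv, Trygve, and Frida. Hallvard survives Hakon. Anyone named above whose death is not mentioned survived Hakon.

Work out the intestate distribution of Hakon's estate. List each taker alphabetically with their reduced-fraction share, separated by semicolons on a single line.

Brynja 1/45; Dagny 1/60; Eirik 2/3; Frida 1/180; Hallvard 1/15; Jorunn 1/45; Kolbein 1/60; Liv 1/180; Njord 1/60; Ragna 1/15; Solveig 1/15; Trygve 1/180; Ylva 1/45

Eirik, as surviving spouse, takes 2/3.
The remaining 1/3 passes to Hakon's descendants per stirpes.
The 1/3 is divided into 5 equal shares of 1/15 among Solveig, Oskar, Sindre, Ragna, Hallvard.
Solveig is living and takes 1/15.
Oskar predeceased; the 1/15 allotted to Oskar's branch passes to Oskar's issue by representation.
Ingeborg's line is the sole branch at this level, so the full 1/15 passes to Ingeborg's issue by representation.
The 1/15 is divided into 3 equal shares of 1/45 among Brynja, Ylva, Jorunn.
Brynja is living and takes 1/45.
Ylva is living and takes 1/45.
Jorunn is living and takes 1/45.
Sindre predeceased; the 1/15 allotted to Sindre's branch passes to Sindre's issue by representation.
The 1/15 is divided into 4 equal shares of 1/60 among Njord, Dagny, Asgeir, Kolbein.
Njord is living and takes 1/60.
Dagny is living and takes 1/60.
Asgeir predeceased; the 1/60 allotted to Asgeir's branch passes to Asgeir's issue by representation.
The 1/60 is divided into 3 equal shares of 1/180 among Liv, Trygve, Frida.
Liv is living and takes 1/180.
Trygve is living and takes 1/180.
Frida is living and takes 1/180.
Kolbein is living and takes 1/60.
Ragna is living and takes 1/15.
Hallvard is living and takes 1/15.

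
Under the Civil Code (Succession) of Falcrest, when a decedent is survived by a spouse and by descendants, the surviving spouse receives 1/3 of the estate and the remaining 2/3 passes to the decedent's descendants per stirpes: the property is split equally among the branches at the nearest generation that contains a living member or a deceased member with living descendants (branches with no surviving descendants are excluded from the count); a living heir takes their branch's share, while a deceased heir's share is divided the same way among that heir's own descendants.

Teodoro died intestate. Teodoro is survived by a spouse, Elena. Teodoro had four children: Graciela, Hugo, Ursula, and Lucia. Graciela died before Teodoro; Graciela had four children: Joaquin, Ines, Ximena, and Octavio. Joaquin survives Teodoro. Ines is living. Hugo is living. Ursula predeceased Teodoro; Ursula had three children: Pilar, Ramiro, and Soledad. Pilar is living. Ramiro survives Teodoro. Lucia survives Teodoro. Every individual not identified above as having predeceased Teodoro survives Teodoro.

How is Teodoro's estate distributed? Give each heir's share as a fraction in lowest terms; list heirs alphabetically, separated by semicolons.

Elena 1/3; Hugo 1/6; Ines 1/24; Joaquin 1/24; Lucia 1/6; Octavio 1/24; Pilar 1/18; Ramiro 1/18; Soledad 1/18; Ximena 1/24

Elena, as surviving spouse, takes 1/3.
The remaining 2/3 passes to Teodoro's descendants per stirpes.
The 2/3 is divided into 4 equal shares of 1/6 among Graciela, Hugo, Ursula, Lucia.
Graciela predeceased; the 1/6 allotted to Graciela's branch passes to Graciela's issue by representation.
The 1/6 is divided into 4 equal shares of 1/24 among Joaquin, Ines, Ximena, Octavio.
Joaquin is living and takes 1/24.
Ines is living and takes 1/24.
Ximena is living and takes 1/24.
Octavio is living and takes 1/24.
Hugo is living and takes 1/6.
Ursula predeceased; the 1/6 allotted to Ursula's branch passes to Ursula's issue by representation.
The 1/6 is divided into 3 equal shares of 1/18 among Pilar, Ramiro, Soledad.
Pilar is living and takes 1/18.
Ramiro is living and takes 1/18.
Soledad is living and takes 1/18.
Lucia is living and takes 1/6.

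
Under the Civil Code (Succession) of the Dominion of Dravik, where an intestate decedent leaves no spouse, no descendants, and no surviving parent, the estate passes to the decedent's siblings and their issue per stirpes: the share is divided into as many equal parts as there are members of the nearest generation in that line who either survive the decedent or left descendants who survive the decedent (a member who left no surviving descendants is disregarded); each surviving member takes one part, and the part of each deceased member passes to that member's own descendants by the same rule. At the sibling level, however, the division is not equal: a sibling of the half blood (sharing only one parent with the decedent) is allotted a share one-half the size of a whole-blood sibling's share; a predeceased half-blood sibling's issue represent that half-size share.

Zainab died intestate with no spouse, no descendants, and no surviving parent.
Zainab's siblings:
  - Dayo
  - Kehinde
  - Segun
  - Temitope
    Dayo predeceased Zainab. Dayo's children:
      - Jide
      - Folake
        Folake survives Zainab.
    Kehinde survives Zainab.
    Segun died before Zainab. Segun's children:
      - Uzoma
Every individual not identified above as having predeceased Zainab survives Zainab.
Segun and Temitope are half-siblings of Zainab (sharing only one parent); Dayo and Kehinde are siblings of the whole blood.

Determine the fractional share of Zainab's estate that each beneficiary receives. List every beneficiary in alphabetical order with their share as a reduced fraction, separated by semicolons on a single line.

No spouse, descendants, or parent survives, so the estate passes to Zainab's siblings per stirpes.
Half-blood siblings count for one-half the weight of whole-blood siblings at the initial division.
Dividing 1 in proportion to weights (total weight 3): Dayo (weight 1) → 1/3; Kehinde (weight 1) → 1/3; Segun (weight 1/2) → 1/6; Temitope (weight 1/2) → 1/6.
Dayo predeceased; the 1/3 allotted to Dayo's branch passes to Dayo's issue by representation.
The 1/3 is divided into 2 equal shares of 1/6 among Jide, Folake.
Jide is living and takes 1/6.
Folake is living and takes 1/6.
Kehinde is living and takes 1/3.
Segun predeceased; the 1/6 allotted to Segun's branch passes to Segun's issue by representation.
Uzoma is the sole taker at this level and receives the full 1/6.
Temitope is living and takes 1/6.

Folake 1/6; Jide 1/6; Kehinde 1/3; Temitope 1/6; Uzoma 1/6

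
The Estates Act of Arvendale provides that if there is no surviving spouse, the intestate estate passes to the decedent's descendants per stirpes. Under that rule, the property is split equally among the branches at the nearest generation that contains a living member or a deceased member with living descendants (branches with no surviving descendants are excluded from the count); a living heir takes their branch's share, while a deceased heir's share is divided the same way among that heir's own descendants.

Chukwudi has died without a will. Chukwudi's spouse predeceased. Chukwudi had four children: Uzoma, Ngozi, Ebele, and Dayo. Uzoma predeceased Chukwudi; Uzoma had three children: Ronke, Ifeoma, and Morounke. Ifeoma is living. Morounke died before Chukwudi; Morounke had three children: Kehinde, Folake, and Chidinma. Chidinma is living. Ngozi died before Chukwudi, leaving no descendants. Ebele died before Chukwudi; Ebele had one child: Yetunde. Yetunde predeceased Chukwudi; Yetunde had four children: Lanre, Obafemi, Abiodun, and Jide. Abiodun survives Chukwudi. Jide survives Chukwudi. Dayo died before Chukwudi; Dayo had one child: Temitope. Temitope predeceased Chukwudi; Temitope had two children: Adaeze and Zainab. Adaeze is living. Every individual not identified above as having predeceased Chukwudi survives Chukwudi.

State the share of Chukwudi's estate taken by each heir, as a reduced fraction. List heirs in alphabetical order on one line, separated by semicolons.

There is no surviving spouse, so the entire estate passes to Chukwudi's descendants per stirpes.
Ngozi left no surviving issue, so that branch lapses and is disregarded.
The estate is divided into 3 equal shares of 1/3 among Uzoma, Ebele, Dayo.
Uzoma predeceased; the 1/3 allotted to Uzoma's branch passes to Uzoma's issue by representation.
The 1/3 is divided into 3 equal shares of 1/9 among Ronke, Ifeoma, Morounke.
Ronke is living and takes 1/9.
Ifeoma is living and takes 1/9.
Morounke predeceased; the 1/9 allotted to Morounke's branch passes to Morounke's issue by representation.
The 1/9 is divided into 3 equal shares of 1/27 among Kehinde, Folake, Chidinma.
Kehinde is living and takes 1/27.
Folake is living and takes 1/27.
Chidinma is living and takes 1/27.
Ebele predeceased; the 1/3 allotted to Ebele's branch passes to Ebele's issue by representation.
Yetunde's line is the sole branch at this level, so the full 1/3 passes to Yetunde's issue by representation.
The 1/3 is divided into 4 equal shares of 1/12 among Lanre, Obafemi, Abiodun, Jide.
Lanre is living and takes 1/12.
Obafemi is living and takes 1/12.
Abiodun is living and takes 1/12.
Jide is living and takes 1/12.
Dayo predeceased; the 1/3 allotted to Dayo's branch passes to Dayo's issue by representation.
Temitope's line is the sole branch at this level, so the full 1/3 passes to Temitope's issue by representation.
The 1/3 is divided into 2 equal shares of 1/6 among Adaeze, Zainab.
Adaeze is living and takes 1/6.
Zainab is living and takes 1/6.

Abiodun 1/12; Adaeze 1/6; Chidinma 1/27; Folake 1/27; Ifeoma 1/9; Jide 1/12; Kehinde 1/27; Lanre 1/12; Obafemi 1/12; Ronke 1/9; Zainab 1/6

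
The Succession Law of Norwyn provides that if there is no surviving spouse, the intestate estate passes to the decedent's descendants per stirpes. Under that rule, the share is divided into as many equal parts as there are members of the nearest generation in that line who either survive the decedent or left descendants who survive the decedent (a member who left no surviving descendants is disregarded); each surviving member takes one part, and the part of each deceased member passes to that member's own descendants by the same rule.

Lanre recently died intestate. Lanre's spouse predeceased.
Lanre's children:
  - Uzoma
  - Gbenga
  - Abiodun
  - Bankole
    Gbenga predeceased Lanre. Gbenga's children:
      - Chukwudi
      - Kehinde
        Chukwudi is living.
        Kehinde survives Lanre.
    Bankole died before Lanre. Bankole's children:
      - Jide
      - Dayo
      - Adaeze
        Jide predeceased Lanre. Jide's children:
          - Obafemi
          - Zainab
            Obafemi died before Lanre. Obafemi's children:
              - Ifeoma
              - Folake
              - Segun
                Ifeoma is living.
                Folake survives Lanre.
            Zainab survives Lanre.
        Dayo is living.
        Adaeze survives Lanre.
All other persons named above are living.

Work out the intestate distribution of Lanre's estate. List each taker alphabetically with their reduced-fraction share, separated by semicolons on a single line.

There is no surviving spouse, so the entire estate passes to Lanre's descendants per stirpes.
The estate is divided into 4 equal shares of 1/4 among Uzoma, Gbenga, Abiodun, Bankole.
Uzoma is living and takes 1/4.
Gbenga predeceased; the 1/4 allotted to Gbenga's branch passes to Gbenga's issue by representation.
The 1/4 is divided into 2 equal shares of 1/8 among Chukwudi, Kehinde.
Chukwudi is living and takes 1/8.
Kehinde is living and takes 1/8.
Abiodun is living and takes 1/4.
Bankole predeceased; the 1/4 allotted to Bankole's branch passes to Bankole's issue by representation.
The 1/4 is divided into 3 equal shares of 1/12 among Jide, Dayo, Adaeze.
Jide predeceased; the 1/12 allotted to Jide's branch passes to Jide's issue by representation.
The 1/12 is divided into 2 equal shares of 1/24 among Obafemi, Zainab.
Obafemi predeceased; the 1/24 allotted to Obafemi's branch passes to Obafemi's issue by representation.
The 1/24 is divided into 3 equal shares of 1/72 among Ifeoma, Folake, Segun.
Ifeoma is living and takes 1/72.
Folake is living and takes 1/72.
Segun is living and takes 1/72.
Zainab is living and takes 1/24.
Dayo is living and takes 1/12.
Adaeze is living and takes 1/12.

Abiodun 1/4; Adaeze 1/12; Chukwudi 1/8; Dayo 1/12; Folake 1/72; Ifeoma 1/72; Kehinde 1/8; Segun 1/72; Uzoma 1/4; Zainab 1/24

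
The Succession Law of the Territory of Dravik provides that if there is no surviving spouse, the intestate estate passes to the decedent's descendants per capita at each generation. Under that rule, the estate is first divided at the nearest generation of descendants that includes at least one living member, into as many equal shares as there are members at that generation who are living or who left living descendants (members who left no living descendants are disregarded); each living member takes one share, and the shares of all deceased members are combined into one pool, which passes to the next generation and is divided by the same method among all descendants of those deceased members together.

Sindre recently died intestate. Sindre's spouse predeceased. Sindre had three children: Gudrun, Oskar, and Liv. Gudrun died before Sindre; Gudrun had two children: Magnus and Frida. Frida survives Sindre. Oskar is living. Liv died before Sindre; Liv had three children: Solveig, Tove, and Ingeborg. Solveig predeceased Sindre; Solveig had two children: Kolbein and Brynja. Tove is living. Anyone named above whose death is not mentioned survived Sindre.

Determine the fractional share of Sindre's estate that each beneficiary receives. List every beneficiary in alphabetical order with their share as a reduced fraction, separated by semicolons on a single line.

Brynja 1/15; Frida 2/15; Ingeborg 2/15; Kolbein 1/15; Magnus 2/15; Oskar 1/3; Tove 2/15

There is no surviving spouse, so the entire estate passes to Sindre's descendants per capita at each generation.
At generation 1 (Gudrun, Oskar, Liv) there are 3 shares of (1)/3 = 1/3 each.
Living: Oskar — each takes 1/3.
Deceased: Gudrun and Liv. Their combined 2/3 is pooled and carried to generation 2.
At generation 2 (Magnus, Frida, Solveig, Tove, Ingeborg) there are 5 shares of (2/3)/5 = 2/15 each.
Living: Magnus, Frida, Tove, and Ingeborg — each takes 2/15.
Deceased: Solveig. That 2/15 share is carried to generation 3.
At generation 3 (Kolbein, Brynja) there are 2 shares of (2/15)/2 = 1/15 each.
Living: Kolbein and Brynja — each takes 1/15.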